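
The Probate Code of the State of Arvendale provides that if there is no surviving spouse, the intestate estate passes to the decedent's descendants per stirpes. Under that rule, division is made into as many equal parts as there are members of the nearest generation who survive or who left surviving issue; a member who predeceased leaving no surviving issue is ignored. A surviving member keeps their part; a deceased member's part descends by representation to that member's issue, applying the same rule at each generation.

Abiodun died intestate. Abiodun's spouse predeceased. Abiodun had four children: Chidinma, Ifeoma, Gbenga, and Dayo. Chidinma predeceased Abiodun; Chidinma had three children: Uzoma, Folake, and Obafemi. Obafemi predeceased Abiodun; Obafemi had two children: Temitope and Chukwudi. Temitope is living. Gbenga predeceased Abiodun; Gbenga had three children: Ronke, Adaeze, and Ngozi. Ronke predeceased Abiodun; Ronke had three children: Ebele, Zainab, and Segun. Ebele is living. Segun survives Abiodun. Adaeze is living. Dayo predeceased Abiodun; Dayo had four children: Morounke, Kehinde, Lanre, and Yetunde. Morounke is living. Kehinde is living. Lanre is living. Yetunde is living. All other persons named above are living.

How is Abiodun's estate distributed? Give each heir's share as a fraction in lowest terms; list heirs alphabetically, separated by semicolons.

There is no surviving spouse, so the entire estate passes to Abiodun's descendants per stirpes.
The estate is divided into 4 equal shares of 1/4 among Chidinma, Ifeoma, Gbenga, Dayo.
Chidinma predeceased; the 1/4 allotted to Chidinma's branch passes to Chidinma's issue by representation.
The 1/4 is divided into 3 equal shares of 1/12 among Uzoma, Folake, Obafemi.
Uzoma is living and takes 1/12.
Folake is living and takes 1/12.
Obafemi predeceased; the 1/12 allotted to Obafemi's branch passes to Obafemi's issue by representation.
The 1/12 is divided into 2 equal shares of 1/24 among Temitope, Chukwudi.
Temitope is living and takes 1/24.
Chukwudi is living and takes 1/24.
Ifeoma is living and takes 1/4.
Gbenga predeceased; the 1/4 allotted to Gbenga's branch passes to Gbenga's issue by representation.
The 1/4 is divided into 3 equal shares of 1/12 among Ronke, Adaeze, Ngozi.
Ronke predeceased; the 1/12 allotted to Ronke's branch passes to Ronke's issue by representation.
The 1/12 is divided into 3 equal shares of 1/36 among Ebele, Zainab, Segun.
Ebele is living and takes 1/36.
Zainab is living and takes 1/36.
Segun is living and takes 1/36.
Adaeze is living and takes 1/12.
Ngozi is living and takes 1/12.
Dayo predeceased; the 1/4 allotted to Dayo's branch passes to Dayo's issue by representation.
The 1/4 is divided into 4 equal shares of 1/16 among Morounke, Kehinde, Lanre, Yetunde.
Morounke is living and takes 1/16.
Kehinde is living and takes 1/16.
Lanre is living and takes 1/16.
Yetunde is living and takes 1/16.

Adaeze 1/12; Chukwudi 1/24; Ebele 1/36; Folake 1/12; Ifeoma 1/4; Kehinde 1/16; Lanre 1/16; Morounke 1/16; Ngozi 1/12; Segun 1/36; Temitope 1/24; Uzoma 1/12; Yetunde 1/16; Zainab 1/36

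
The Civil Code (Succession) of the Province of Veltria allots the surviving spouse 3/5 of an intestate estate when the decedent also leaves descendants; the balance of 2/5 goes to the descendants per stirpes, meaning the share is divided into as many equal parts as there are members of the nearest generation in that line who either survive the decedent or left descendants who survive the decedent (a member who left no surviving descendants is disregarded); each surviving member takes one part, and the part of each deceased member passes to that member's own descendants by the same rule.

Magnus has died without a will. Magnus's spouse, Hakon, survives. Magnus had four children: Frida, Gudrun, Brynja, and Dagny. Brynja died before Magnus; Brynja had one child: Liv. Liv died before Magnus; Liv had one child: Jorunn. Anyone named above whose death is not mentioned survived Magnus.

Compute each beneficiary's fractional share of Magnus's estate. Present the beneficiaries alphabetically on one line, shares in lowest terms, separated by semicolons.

Dagny 1/10; Frida 1/10; Gudrun 1/10; Hakon 3/5; Jorunn 1/10

Hakon, as surviving spouse, takes 3/5.
The remaining 2/5 passes to Magnus's descendants per stirpes.
The 2/5 is divided into 4 equal shares of 1/10 among Frida, Gudrun, Brynja, Dagny.
Frida is living and takes 1/10.
Gudrun is living and takes 1/10.
Brynja predeceased; the 1/10 allotted to Brynja's branch passes to Brynja's issue by representation.
Liv's line is the sole branch at this level, so the full 1/10 passes to Liv's issue by representation.
Jorunn is the sole taker at this level and receives the full 1/10.
Dagny is living and takes 1/10.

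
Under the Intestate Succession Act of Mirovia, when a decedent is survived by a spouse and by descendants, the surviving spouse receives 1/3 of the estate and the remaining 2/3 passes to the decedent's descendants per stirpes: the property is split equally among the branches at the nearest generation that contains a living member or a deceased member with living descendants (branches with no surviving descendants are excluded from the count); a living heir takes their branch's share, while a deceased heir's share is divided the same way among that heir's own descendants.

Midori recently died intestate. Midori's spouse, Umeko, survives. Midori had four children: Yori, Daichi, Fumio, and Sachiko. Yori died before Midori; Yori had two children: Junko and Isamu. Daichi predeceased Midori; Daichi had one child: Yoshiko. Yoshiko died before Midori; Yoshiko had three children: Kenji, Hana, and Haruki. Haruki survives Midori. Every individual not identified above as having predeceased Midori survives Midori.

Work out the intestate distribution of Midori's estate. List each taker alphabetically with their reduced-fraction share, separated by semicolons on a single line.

Umeko, as surviving spouse, takes 1/3.
The remaining 2/3 passes to Midori's descendants per stirpes.
The 2/3 is divided into 4 equal shares of 1/6 among Yori, Daichi, Fumio, Sachiko.
Yori predeceased; the 1/6 allotted to Yori's branch passes to Yori's issue by representation.
The 1/6 is divided into 2 equal shares of 1/12 among Junko, Isamu.
Junko is living and takes 1/12.
Isamu is living and takes 1/12.
Daichi predeceased; the 1/6 allotted to Daichi's branch passes to Daichi's issue by representation.
Yoshiko's line is the sole branch at this level, so the full 1/6 passes to Yoshiko's issue by representation.
The 1/6 is divided into 3 equal shares of 1/18 among Kenji, Hana, Haruki.
Kenji is living and takes 1/18.
Hana is living and takes 1/18.
Haruki is living and takes 1/18.
Fumio is living and takes 1/6.
Sachiko is living and takes 1/6.

Fumio 1/6; Hana 1/18; Haruki 1/18; Isamu 1/12; Junko 1/12; Kenji 1/18; Sachiko 1/6; Umeko 1/3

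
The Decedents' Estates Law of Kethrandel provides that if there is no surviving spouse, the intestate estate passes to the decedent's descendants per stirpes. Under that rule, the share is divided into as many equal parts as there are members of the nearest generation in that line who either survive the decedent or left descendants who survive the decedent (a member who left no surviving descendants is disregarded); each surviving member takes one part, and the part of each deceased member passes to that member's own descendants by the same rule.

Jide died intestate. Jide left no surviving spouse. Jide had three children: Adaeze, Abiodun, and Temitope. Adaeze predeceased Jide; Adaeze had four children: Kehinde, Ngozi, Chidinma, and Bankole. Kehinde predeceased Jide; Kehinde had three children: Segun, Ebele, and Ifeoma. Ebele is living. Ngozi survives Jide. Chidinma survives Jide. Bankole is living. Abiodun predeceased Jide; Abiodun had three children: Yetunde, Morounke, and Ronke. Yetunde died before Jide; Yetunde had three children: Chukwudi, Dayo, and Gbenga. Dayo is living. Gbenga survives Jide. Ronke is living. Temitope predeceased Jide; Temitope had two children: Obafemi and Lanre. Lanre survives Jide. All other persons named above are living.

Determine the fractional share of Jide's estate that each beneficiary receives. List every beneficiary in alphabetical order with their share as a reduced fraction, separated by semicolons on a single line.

Bankole 1/12; Chidinma 1/12; Chukwudi 1/27; Dayo 1/27; Ebele 1/36; Gbenga 1/27; Ifeoma 1/36; Lanre 1/6; Morounke 1/9; Ngozi 1/12; Obafemi 1/6; Ronke 1/9; Segun 1/36

There is no surviving spouse, so the entire estate passes to Jide's descendants per stirpes.
The estate is divided into 3 equal shares of 1/3 among Adaeze, Abiodun, Temitope.
Adaeze predeceased; the 1/3 allotted to Adaeze's branch passes to Adaeze's issue by representation.
The 1/3 is divided into 4 equal shares of 1/12 among Kehinde, Ngozi, Chidinma, Bankole.
Kehinde predeceased; the 1/12 allotted to Kehinde's branch passes to Kehinde's issue by representation.
The 1/12 is divided into 3 equal shares of 1/36 among Segun, Ebele, Ifeoma.
Segun is living and takes 1/36.
Ebele is living and takes 1/36.
Ifeoma is living and takes 1/36.
Ngozi is living and takes 1/12.
Chidinma is living and takes 1/12.
Bankole is living and takes 1/12.
Abiodun predeceased; the 1/3 allotted to Abiodun's branch passes to Abiodun's issue by representation.
The 1/3 is divided into 3 equal shares of 1/9 among Yetunde, Morounke, Ronke.
Yetunde predeceased; the 1/9 allotted to Yetunde's branch passes to Yetunde's issue by representation.
The 1/9 is divided into 3 equal shares of 1/27 among Chukwudi, Dayo, Gbenga.
Chukwudi is living and takes 1/27.
Dayo is living and takes 1/27.
Gbenga is living and takes 1/27.
Morounke is living and takes 1/9.
Ronke is living and takes 1/9.
Temitope predeceased; the 1/3 allotted to Temitope's branch passes to Temitope's issue by representation.
The 1/3 is divided into 2 equal shares of 1/6 among Obafemi, Lanre.
Obafemi is living and takes 1/6.
Lanre is living and takes 1/6.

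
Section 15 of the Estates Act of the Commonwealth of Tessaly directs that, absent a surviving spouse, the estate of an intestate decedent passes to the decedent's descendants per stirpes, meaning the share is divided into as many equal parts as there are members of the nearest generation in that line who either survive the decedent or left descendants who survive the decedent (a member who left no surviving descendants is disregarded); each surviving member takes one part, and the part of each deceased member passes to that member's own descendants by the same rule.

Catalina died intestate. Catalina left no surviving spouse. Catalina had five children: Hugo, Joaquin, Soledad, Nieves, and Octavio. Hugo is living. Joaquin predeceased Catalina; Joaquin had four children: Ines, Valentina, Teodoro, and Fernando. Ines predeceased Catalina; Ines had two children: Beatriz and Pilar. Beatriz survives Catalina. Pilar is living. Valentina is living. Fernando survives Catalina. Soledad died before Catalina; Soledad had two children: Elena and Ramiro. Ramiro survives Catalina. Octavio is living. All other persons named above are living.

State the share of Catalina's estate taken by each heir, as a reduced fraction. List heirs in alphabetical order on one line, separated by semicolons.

There is no surviving spouse, so the entire estate passes to Catalina's descendants per stirpes.
The estate is divided into 5 equal shares of 1/5 among Hugo, Joaquin, Soledad, Nieves, Octavio.
Hugo is living and takes 1/5.
Joaquin predeceased; the 1/5 allotted to Joaquin's branch passes to Joaquin's issue by representation.
The 1/5 is divided into 4 equal shares of 1/20 among Ines, Valentina, Teodoro, Fernando.
Ines predeceased; the 1/20 allotted to Ines's branch passes to Ines's issue by representation.
The 1/20 is divided into 2 equal shares of 1/40 among Beatriz, Pilar.
Beatriz is living and takes 1/40.
Pilar is living and takes 1/40.
Valentina is living and takes 1/20.
Teodoro is living and takes 1/20.
Fernando is living and takes 1/20.
Soledad predeceased; the 1/5 allotted to Soledad's branch passes to Soledad's issue by representation.
The 1/5 is divided into 2 equal shares of 1/10 among Elena, Ramiro.
Elena is living and takes 1/10.
Ramiro is living and takes 1/10.
Nieves is living and takes 1/5.
Octavio is living and takes 1/5.

Beatriz 1/40; Elena 1/10; Fernando 1/20; Hugo 1/5; Nieves 1/5; Octavio 1/5; Pilar 1/40; Ramiro 1/10; Teodoro 1/20; Valentina 1/20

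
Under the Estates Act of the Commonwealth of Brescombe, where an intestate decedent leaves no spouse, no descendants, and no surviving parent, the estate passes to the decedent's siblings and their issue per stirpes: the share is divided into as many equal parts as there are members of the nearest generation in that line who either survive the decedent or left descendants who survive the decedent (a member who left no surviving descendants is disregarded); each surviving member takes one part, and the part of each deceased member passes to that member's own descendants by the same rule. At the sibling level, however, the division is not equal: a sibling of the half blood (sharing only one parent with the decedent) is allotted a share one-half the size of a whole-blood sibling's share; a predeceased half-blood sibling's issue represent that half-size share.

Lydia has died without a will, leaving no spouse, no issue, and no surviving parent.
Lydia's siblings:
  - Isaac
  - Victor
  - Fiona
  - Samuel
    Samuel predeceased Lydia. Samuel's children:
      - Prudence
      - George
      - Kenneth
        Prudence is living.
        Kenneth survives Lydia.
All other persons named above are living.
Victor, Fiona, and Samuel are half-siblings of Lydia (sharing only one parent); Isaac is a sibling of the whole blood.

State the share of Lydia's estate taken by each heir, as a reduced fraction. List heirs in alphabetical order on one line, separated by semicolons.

No spouse, descendants, or parent survives, so the estate passes to Lydia's siblings per stirpes.
Half-blood siblings count for one-half the weight of whole-blood siblings at the initial division.
Dividing 1 in proportion to weights (total weight 5/2): Isaac (weight 1) → 2/5; Victor (weight 1/2) → 1/5; Fiona (weight 1/2) → 1/5; Samuel (weight 1/2) → 1/5.
Isaac is living and takes 2/5.
Victor is living and takes 1/5.
Fiona is living and takes 1/5.
Samuel predeceased; the 1/5 allotted to Samuel's branch passes to Samuel's issue by representation.
The 1/5 is divided into 3 equal shares of 1/15 among Prudence, George, Kenneth.
Prudence is living and takes 1/15.
George is living and takes 1/15.
Kenneth is living and takes 1/15.

Fiona 1/5; George 1/15; Isaac 2/5; Kenneth 1/15; Prudence 1/15; Victor 1/5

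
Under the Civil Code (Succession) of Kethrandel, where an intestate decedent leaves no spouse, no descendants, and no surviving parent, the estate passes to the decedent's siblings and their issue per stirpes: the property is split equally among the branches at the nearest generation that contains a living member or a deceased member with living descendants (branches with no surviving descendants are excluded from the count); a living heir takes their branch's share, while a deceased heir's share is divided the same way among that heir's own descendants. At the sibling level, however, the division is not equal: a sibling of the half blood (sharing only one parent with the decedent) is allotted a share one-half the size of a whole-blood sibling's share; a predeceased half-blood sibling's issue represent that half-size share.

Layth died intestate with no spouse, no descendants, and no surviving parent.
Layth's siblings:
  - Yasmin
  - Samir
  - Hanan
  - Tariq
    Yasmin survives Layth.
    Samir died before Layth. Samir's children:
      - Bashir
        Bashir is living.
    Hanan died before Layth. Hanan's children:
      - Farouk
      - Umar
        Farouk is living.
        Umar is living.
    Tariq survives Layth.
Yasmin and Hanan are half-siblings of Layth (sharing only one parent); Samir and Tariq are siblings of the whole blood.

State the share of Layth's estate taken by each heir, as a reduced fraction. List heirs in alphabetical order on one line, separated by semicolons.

No spouse, descendants, or parent survives, so the estate passes to Layth's siblings per stirpes.
Half-blood siblings count for one-half the weight of whole-blood siblings at the initial division.
Dividing 1 in proportion to weights (total weight 3): Yasmin (weight 1/2) → 1/6; Samir (weight 1) → 1/3; Hanan (weight 1/2) → 1/6; Tariq (weight 1) → 1/3.
Yasmin is living and takes 1/6.
Samir predeceased; the 1/3 allotted to Samir's branch passes to Samir's issue by representation.
Bashir is the sole taker at this level and receives the full 1/3.
Hanan predeceased; the 1/6 allotted to Hanan's branch passes to Hanan's issue by representation.
The 1/6 is divided into 2 equal shares of 1/12 among Farouk, Umar.
Farouk is living and takes 1/12.
Umar is living and takes 1/12.
Tariq is living and takes 1/3.

Bashir 1/3; Farouk 1/12; Tariq 1/3; Umar 1/12; Yasmin 1/6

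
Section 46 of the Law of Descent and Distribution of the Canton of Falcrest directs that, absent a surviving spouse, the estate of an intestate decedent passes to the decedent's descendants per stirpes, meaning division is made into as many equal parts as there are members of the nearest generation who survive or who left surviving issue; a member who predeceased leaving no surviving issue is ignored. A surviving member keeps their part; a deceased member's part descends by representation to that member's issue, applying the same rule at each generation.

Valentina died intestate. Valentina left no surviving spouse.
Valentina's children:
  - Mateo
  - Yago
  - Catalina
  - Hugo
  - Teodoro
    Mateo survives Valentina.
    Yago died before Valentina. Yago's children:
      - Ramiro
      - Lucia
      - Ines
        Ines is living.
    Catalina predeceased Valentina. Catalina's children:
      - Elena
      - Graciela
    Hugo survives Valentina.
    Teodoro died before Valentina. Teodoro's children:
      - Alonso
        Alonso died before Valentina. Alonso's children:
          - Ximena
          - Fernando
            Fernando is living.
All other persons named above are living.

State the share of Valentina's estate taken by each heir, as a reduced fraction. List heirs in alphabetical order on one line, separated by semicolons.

Elena 1/10; Fernando 1/10; Graciela 1/10; Hugo 1/5; Ines 1/15; Lucia 1/15; Mateo 1/5; Ramiro 1/15; Ximena 1/10

There is no surviving spouse, so the entire estate passes to Valentina's descendants per stirpes.
The estate is divided into 5 equal shares of 1/5 among Mateo, Yago, Catalina, Hugo, Teodoro.
Mateo is living and takes 1/5.
Yago predeceased; the 1/5 allotted to Yago's branch passes to Yago's issue by representation.
The 1/5 is divided into 3 equal shares of 1/15 among Ramiro, Lucia, Ines.
Ramiro is living and takes 1/15.
Lucia is living and takes 1/15.
Ines is living and takes 1/15.
Catalina predeceased; the 1/5 allotted to Catalina's branch passes to Catalina's issue by representation.
The 1/5 is divided into 2 equal shares of 1/10 among Elena, Graciela.
Elena is living and takes 1/10.
Graciela is living and takes 1/10.
Hugo is living and takes 1/5.
Teodoro predeceased; the 1/5 allotted to Teodoro's branch passes to Teodoro's issue by representation.
Alonso's line is the sole branch at this level, so the full 1/5 passes to Alonso's issue by representation.
The 1/5 is divided into 2 equal shares of 1/10 among Ximena, Fernando.
Ximena is living and takes 1/10.
Fernando is living and takes 1/10.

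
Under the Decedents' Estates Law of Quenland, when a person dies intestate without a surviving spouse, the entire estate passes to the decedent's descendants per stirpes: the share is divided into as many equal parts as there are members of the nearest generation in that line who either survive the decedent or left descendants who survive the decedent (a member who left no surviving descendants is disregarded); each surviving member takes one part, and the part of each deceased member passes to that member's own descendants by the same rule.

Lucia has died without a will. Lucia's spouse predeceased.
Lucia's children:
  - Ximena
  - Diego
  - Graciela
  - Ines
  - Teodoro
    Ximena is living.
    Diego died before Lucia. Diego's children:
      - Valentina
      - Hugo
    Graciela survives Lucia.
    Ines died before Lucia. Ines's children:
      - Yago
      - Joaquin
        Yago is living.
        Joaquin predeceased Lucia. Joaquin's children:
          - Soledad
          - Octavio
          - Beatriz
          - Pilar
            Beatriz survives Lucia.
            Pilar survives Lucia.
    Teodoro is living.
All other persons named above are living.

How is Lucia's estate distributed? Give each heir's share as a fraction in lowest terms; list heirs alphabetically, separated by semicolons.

Beatriz 1/40; Graciela 1/5; Hugo 1/10; Octavio 1/40; Pilar 1/40; Soledad 1/40; Teodoro 1/5; Valentina 1/10; Ximena 1/5; Yago 1/10

There is no surviving spouse, so the entire estate passes to Lucia's descendants per stirpes.
The estate is divided into 5 equal shares of 1/5 among Ximena, Diego, Graciela, Ines, Teodoro.
Ximena is living and takes 1/5.
Diego predeceased; the 1/5 allotted to Diego's branch passes to Diego's issue by representation.
The 1/5 is divided into 2 equal shares of 1/10 among Valentina, Hugo.
Valentina is living and takes 1/10.
Hugo is living and takes 1/10.
Graciela is living and takes 1/5.
Ines predeceased; the 1/5 allotted to Ines's branch passes to Ines's issue by representation.
The 1/5 is divided into 2 equal shares of 1/10 among Yago, Joaquin.
Yago is living and takes 1/10.
Joaquin predeceased; the 1/10 allotted to Joaquin's branch passes to Joaquin's issue by representation.
The 1/10 is divided into 4 equal shares of 1/40 among Soledad, Octavio, Beatriz, Pilar.
Soledad is living and takes 1/40.
Octavio is living and takes 1/40.
Beatriz is living and takes 1/40.
Pilar is living and takes 1/40.
Teodoro is living and takes 1/5.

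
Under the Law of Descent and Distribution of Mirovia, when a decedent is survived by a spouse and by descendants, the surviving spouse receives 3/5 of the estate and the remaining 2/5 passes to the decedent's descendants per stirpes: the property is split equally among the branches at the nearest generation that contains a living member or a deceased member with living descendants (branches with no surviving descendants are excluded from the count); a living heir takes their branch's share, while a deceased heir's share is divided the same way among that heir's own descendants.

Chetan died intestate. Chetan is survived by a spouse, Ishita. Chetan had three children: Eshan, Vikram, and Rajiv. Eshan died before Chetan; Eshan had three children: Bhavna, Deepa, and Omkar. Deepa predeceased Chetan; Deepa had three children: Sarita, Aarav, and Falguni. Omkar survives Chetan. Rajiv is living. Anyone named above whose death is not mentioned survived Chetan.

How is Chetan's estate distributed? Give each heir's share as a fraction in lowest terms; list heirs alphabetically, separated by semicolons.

Ishita, as surviving spouse, takes 3/5.
The remaining 2/5 passes to Chetan's descendants per stirpes.
The 2/5 is divided into 3 equal shares of 2/15 among Eshan, Vikram, Rajiv.
Eshan predeceased; the 2/15 allotted to Eshan's branch passes to Eshan's issue by representation.
The 2/15 is divided into 3 equal shares of 2/45 among Bhavna, Deepa, Omkar.
Bhavna is living and takes 2/45.
Deepa predeceased; the 2/45 allotted to Deepa's branch passes to Deepa's issue by representation.
The 2/45 is divided into 3 equal shares of 2/135 among Sarita, Aarav, Falguni.
Sarita is living and takes 2/135.
Aarav is living and takes 2/135.
Falguni is living and takes 2/135.
Omkar is living and takes 2/45.
Vikram is living and takes 2/15.
Rajiv is living and takes 2/15.

Aarav 2/135; Bhavna 2/45; Falguni 2/135; Ishita 3/5; Omkar 2/45; Rajiv 2/15; Sarita 2/135; Vikram 2/15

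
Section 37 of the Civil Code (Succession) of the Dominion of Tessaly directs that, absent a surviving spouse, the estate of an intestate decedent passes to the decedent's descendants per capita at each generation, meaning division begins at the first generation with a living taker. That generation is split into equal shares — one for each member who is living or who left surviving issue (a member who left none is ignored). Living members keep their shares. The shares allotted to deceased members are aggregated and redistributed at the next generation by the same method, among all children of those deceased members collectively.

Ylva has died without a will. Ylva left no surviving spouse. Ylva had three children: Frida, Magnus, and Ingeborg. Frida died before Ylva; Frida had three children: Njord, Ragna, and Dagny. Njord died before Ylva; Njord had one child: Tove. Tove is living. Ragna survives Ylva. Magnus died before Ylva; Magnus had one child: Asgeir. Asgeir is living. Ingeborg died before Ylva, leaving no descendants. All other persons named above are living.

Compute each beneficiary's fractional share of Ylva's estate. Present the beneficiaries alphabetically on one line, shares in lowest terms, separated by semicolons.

Asgeir 1/4; Dagny 1/4; Ragna 1/4; Tove 1/4

There is no surviving spouse, so the entire estate passes to Ylva's descendants per capita at each generation.
No one at generation 1 (Frida, Magnus) is living; moving to the next generation.
At generation 2 (Njord, Ragna, Dagny, Asgeir) there are 4 shares of (1)/4 = 1/4 each.
Living: Ragna, Dagny, and Asgeir — each takes 1/4.
Deceased: Njord. That 1/4 share is carried to generation 3.
At generation 3 (Tove) there are 1 shares of (1/4)/1 = 1/4 each.
Living: Tove — each takes 1/4.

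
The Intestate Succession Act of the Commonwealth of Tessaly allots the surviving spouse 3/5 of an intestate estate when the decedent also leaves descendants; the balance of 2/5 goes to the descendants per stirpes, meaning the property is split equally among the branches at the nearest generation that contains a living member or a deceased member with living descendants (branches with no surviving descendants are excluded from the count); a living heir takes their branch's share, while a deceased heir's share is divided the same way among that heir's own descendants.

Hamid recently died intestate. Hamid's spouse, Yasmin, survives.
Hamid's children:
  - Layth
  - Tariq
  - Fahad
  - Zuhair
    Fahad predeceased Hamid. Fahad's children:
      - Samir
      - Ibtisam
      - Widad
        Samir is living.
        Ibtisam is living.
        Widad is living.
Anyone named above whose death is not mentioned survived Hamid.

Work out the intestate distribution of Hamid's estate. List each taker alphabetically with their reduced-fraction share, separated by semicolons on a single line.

Yasmin, as surviving spouse, takes 3/5.
The remaining 2/5 passes to Hamid's descendants per stirpes.
The 2/5 is divided into 4 equal shares of 1/10 among Layth, Tariq, Fahad, Zuhair.
Layth is living and takes 1/10.
Tariq is living and takes 1/10.
Fahad predeceased; the 1/10 allotted to Fahad's branch passes to Fahad's issue by representation.
The 1/10 is divided into 3 equal shares of 1/30 among Samir, Ibtisam, Widad.
Samir is living and takes 1/30.
Ibtisam is living and takes 1/30.
Widad is living and takes 1/30.
Zuhair is living and takes 1/10.

Ibtisam 1/30; Layth 1/10; Samir 1/30; Tariq 1/10; Widad 1/30; Yasmin 3/5; Zuhair 1/10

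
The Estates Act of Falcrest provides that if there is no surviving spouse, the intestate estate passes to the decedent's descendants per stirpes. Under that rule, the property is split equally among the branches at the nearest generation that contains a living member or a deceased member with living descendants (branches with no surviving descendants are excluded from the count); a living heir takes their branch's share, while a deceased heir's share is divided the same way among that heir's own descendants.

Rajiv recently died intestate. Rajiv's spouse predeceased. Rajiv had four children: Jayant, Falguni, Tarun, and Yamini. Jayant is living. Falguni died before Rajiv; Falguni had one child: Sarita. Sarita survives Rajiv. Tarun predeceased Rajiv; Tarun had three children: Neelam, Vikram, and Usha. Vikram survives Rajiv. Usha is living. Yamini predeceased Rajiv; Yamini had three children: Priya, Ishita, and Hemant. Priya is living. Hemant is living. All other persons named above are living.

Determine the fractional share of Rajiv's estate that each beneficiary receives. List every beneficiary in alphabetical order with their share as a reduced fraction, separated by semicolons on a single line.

Hemant 1/12; Ishita 1/12; Jayant 1/4; Neelam 1/12; Priya 1/12; Sarita 1/4; Usha 1/12; Vikram 1/12

There is no surviving spouse, so the entire estate passes to Rajiv's descendants per stirpes.
The estate is divided into 4 equal shares of 1/4 among Jayant, Falguni, Tarun, Yamini.
Jayant is living and takes 1/4.
Falguni predeceased; the 1/4 allotted to Falguni's branch passes to Falguni's issue by representation.
Sarita is the sole taker at this level and receives the full 1/4.
Tarun predeceased; the 1/4 allotted to Tarun's branch passes to Tarun's issue by representation.
The 1/4 is divided into 3 equal shares of 1/12 among Neelam, Vikram, Usha.
Neelam is living and takes 1/12.
Vikram is living and takes 1/12.
Usha is living and takes 1/12.
Yamini predeceased; the 1/4 allotted to Yamini's branch passes to Yamini's issue by representation.
The 1/4 is divided into 3 equal shares of 1/12 among Priya, Ishita, Hemant.
Priya is living and takes 1/12.
Ishita is living and takes 1/12.
Hemant is living and takes 1/12.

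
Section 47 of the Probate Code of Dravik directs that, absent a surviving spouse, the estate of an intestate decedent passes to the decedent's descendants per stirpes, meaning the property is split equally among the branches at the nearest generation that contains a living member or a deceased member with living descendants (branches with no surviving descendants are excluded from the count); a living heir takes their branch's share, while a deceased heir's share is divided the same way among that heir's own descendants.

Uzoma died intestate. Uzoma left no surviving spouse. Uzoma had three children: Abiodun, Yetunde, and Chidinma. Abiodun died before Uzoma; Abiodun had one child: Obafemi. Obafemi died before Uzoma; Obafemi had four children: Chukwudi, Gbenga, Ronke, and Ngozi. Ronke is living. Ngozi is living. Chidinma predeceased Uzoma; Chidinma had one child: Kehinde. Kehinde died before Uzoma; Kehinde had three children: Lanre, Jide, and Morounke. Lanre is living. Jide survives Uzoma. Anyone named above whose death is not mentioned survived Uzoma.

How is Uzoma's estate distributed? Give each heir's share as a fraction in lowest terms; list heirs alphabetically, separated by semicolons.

There is no surviving spouse, so the entire estate passes to Uzoma's descendants per stirpes.
The estate is divided into 3 equal shares of 1/3 among Abiodun, Yetunde, Chidinma.
Abiodun predeceased; the 1/3 allotted to Abiodun's branch passes to Abiodun's issue by representation.
Obafemi's line is the sole branch at this level, so the full 1/3 passes to Obafemi's issue by representation.
The 1/3 is divided into 4 equal shares of 1/12 among Chukwudi, Gbenga, Ronke, Ngozi.
Chukwudi is living and takes 1/12.
Gbenga is living and takes 1/12.
Ronke is living and takes 1/12.
Ngozi is living and takes 1/12.
Yetunde is living and takes 1/3.
Chidinma predeceased; the 1/3 allotted to Chidinma's branch passes to Chidinma's issue by representation.
Kehinde's line is the sole branch at this level, so the full 1/3 passes to Kehinde's issue by representation.
The 1/3 is divided into 3 equal shares of 1/9 among Lanre, Jide, Morounke.
Lanre is living and takes 1/9.
Jide is living and takes 1/9.
Morounke is living and takes 1/9.

Chukwudi 1/12; Gbenga 1/12; Jide 1/9; Lanre 1/9; Morounke 1/9; Ngozi 1/12; Ronke 1/12; Yetunde 1/3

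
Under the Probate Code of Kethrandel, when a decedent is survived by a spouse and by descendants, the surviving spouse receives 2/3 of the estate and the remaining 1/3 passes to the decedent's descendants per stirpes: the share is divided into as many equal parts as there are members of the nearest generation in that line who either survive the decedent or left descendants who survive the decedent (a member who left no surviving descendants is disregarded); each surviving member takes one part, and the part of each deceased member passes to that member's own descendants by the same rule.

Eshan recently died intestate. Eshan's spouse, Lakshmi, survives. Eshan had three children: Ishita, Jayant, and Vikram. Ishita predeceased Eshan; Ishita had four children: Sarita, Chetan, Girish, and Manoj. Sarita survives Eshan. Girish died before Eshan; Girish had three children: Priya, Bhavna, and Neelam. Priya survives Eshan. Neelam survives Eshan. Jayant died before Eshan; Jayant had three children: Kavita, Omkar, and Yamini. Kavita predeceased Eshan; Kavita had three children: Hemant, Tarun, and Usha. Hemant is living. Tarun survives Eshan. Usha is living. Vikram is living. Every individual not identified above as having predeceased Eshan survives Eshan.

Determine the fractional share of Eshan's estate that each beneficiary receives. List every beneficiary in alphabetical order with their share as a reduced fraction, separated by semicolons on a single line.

Lakshmi, as surviving spouse, takes 2/3.
The remaining 1/3 passes to Eshan's descendants per stirpes.
The 1/3 is divided into 3 equal shares of 1/9 among Ishita, Jayant, Vikram.
Ishita predeceased; the 1/9 allotted to Ishita's branch passes to Ishita's issue by representation.
The 1/9 is divided into 4 equal shares of 1/36 among Sarita, Chetan, Girish, Manoj.
Sarita is living and takes 1/36.
Chetan is living and takes 1/36.
Girish predeceased; the 1/36 allotted to Girish's branch passes to Girish's issue by representation.
The 1/36 is divided into 3 equal shares of 1/108 among Priya, Bhavna, Neelam.
Priya is living and takes 1/108.
Bhavna is living and takes 1/108.
Neelam is living and takes 1/108.
Manoj is living and takes 1/36.
Jayant predeceased; the 1/9 allotted to Jayant's branch passes to Jayant's issue by representation.
The 1/9 is divided into 3 equal shares of 1/27 among Kavita, Omkar, Yamini.
Kavita predeceased; the 1/27 allotted to Kavita's branch passes to Kavita's issue by representation.
The 1/27 is divided into 3 equal shares of 1/81 among Hemant, Tarun, Usha.
Hemant is living and takes 1/81.
Tarun is living and takes 1/81.
Usha is living and takes 1/81.
Omkar is living and takes 1/27.
Yamini is living and takes 1/27.
Vikram is living and takes 1/9.

Bhavna 1/108; Chetan 1/36; Hemant 1/81; Lakshmi 2/3; Manoj 1/36; Neelam 1/108; Omkar 1/27; Priya 1/108; Sarita 1/36; Tarun 1/81; Usha 1/81; Vikram 1/9; Yamini 1/27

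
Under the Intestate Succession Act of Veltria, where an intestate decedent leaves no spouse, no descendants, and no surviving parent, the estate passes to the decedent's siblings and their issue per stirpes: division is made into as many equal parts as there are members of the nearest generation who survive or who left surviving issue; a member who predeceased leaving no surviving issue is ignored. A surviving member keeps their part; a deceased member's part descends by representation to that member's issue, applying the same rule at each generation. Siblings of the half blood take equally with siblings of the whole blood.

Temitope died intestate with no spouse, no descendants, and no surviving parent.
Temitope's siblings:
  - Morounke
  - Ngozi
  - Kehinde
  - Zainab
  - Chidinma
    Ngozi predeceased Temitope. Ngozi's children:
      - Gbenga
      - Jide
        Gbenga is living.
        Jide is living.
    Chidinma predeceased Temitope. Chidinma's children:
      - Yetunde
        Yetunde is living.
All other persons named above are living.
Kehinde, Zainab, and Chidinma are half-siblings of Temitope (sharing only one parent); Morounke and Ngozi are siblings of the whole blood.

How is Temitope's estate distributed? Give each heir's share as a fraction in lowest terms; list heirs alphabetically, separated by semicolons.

Gbenga 1/10; Jide 1/10; Kehinde 1/5; Morounke 1/5; Yetunde 1/5; Zainab 1/5

No spouse, descendants, or parent survives, so the estate passes to Temitope's siblings per stirpes.
Half-blood and whole-blood siblings take equally under the stated rule.
The estate is divided into 5 equal shares of 1/5 among Morounke, Ngozi, Kehinde, Zainab, Chidinma.
Morounke is living and takes 1/5.
Ngozi predeceased; the 1/5 allotted to Ngozi's branch passes to Ngozi's issue by representation.
The 1/5 is divided into 2 equal shares of 1/10 among Gbenga, Jide.
Gbenga is living and takes 1/10.
Jide is living and takes 1/10.
Kehinde is living and takes 1/5.
Zainab is living and takes 1/5.
Chidinma predeceased; the 1/5 allotted to Chidinma's branch passes to Chidinma's issue by representation.
Yetunde is the sole taker at this level and receives the full 1/5.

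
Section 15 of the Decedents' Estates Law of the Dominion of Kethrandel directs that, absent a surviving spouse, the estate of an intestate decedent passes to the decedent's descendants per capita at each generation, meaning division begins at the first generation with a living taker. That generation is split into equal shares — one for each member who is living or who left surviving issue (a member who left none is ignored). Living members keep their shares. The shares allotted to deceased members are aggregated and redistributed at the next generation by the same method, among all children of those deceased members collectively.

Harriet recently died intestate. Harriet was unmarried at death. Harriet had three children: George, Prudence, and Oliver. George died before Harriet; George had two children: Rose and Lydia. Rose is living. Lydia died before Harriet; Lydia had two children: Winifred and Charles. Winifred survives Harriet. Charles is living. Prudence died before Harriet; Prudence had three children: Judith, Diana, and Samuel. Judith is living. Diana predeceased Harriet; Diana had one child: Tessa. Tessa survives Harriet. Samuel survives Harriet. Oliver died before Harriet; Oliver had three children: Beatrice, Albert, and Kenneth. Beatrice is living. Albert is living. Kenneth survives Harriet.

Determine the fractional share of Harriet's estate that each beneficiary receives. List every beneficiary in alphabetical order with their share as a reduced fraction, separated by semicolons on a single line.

Albert 1/8; Beatrice 1/8; Charles 1/12; Judith 1/8; Kenneth 1/8; Rose 1/8; Samuel 1/8; Tessa 1/12; Winifred 1/12

There is no surviving spouse, so the entire estate passes to Harriet's descendants per capita at each generation.
No one at generation 1 (George, Prudence, Oliver) is living; moving to the next generation.
At generation 2 (Rose, Lydia, Judith, Diana, Samuel, Beatrice, Albert, Kenneth) there are 8 shares of (1)/8 = 1/8 each.
Living: Rose, Judith, Samuel, Beatrice, Albert, and Kenneth — each takes 1/8.
Deceased: Lydia and Diana. Their combined 1/4 is pooled and carried to generation 3.
At generation 3 (Winifred, Charles, Tessa) there are 3 shares of (1/4)/3 = 1/12 each.
Living: Winifred, Charles, and Tessa — each takes 1/12.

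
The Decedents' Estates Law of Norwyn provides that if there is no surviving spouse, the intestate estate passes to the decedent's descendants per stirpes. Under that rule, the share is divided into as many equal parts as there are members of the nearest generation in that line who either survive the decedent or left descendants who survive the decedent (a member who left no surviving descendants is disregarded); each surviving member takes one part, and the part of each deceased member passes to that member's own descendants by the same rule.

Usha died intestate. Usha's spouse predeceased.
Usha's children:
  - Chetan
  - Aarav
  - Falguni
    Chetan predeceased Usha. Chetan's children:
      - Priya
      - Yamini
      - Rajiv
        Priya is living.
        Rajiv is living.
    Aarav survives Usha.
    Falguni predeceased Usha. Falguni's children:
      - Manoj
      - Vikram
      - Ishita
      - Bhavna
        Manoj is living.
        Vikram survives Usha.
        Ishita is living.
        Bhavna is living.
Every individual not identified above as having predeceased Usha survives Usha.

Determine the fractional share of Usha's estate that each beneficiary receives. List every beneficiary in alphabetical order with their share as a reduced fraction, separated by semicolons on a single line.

Aarav 1/3; Bhavna 1/12; Ishita 1/12; Manoj 1/12; Priya 1/9; Rajiv 1/9; Vikram 1/12; Yamini 1/9

There is no surviving spouse, so the entire estate passes to Usha's descendants per stirpes.
The estate is divided into 3 equal shares of 1/3 among Chetan, Aarav, Falguni.
Chetan predeceased; the 1/3 allotted to Chetan's branch passes to Chetan's issue by representation.
The 1/3 is divided into 3 equal shares of 1/9 among Priya, Yamini, Rajiv.
Priya is living and takes 1/9.
Yamini is living and takes 1/9.
Rajiv is living and takes 1/9.
Aarav is living and takes 1/3.
Falguni predeceased; the 1/3 allotted to Falguni's branch passes to Falguni's issue by representation.
The 1/3 is divided into 4 equal shares of 1/12 among Manoj, Vikram, Ishita, Bhavna.
Manoj is living and takes 1/12.
Vikram is living and takes 1/12.
Ishita is living and takes 1/12.
Bhavna is living and takes 1/12.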